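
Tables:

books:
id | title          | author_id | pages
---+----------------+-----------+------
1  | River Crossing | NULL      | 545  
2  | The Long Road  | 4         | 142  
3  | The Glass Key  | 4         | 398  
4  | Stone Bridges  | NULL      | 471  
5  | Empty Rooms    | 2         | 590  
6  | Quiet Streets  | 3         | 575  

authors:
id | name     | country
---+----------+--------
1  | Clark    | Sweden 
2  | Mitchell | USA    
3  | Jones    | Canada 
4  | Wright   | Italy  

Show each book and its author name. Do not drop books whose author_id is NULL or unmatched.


LEFT JOIN keeps every row from books (the left table); where author_id has no match in authors, the author columns become NULL. Walk through each book:
  - book 1 (River Crossing): author_id=NULL, no match -> kept with NULL
  - book 2 (The Long Road): author_id=4 -> matches Wright
  - book 3 (The Glass Key): author_id=4 -> matches Wright
  - book 4 (Stone Bridges): author_id=NULL, no match -> kept with NULL
  - book 5 (Empty Rooms): author_id=2 -> matches Mitchell
  - book 6 (Quiet Streets): author_id=3 -> matches Jones
All 6 rows appear; 2 have NULL author.

SQL:
SELECT a.title, b.name AS author
FROM books a
LEFT JOIN authors b ON a.author_id = b.id

Result:
title          | author  
---------------+---------
River Crossing | NULL    
The Long Road  | Wright  
The Glass Key  | Wright  
Stone Bridges  | NULL    
Empty Rooms    | Mitchell
Quiet Streets  | Jones   


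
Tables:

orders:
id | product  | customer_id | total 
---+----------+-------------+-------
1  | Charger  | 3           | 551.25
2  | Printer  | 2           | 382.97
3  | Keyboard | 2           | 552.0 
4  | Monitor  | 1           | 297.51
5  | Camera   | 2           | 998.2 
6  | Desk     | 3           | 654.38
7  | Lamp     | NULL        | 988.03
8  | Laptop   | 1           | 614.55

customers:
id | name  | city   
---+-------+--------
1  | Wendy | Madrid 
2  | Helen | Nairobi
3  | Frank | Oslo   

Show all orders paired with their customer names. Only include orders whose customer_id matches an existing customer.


INNER JOIN keeps only orders rows whose customer_id matches an id in customers. Walk through each order:
  - order 1 (Charger): customer_id=3 -> matches Frank
  - order 2 (Printer): customer_id=2 -> matches Helen
  - order 3 (Keyboard): customer_id=2 -> matches Helen
  - order 4 (Monitor): customer_id=1 -> matches Wendy
  - order 5 (Camera): customer_id=2 -> matches Helen
  - order 6 (Desk): customer_id=3 -> matches Frank
  - order 7 (Lamp): customer_id=NULL, no match -> dropped
  - order 8 (Laptop): customer_id=1 -> matches Wendy
So 1 of 8 rows is dropped.

SQL:
SELECT a.product, b.name AS customer
FROM orders a
INNER JOIN customers b ON a.customer_id = b.id

Result:
product  | customer
---------+---------
Charger  | Frank   
Printer  | Helen   
Keyboard | Helen   
Monitor  | Wendy   
Camera   | Helen   
Desk     | Frank   
Laptop   | Wendy   


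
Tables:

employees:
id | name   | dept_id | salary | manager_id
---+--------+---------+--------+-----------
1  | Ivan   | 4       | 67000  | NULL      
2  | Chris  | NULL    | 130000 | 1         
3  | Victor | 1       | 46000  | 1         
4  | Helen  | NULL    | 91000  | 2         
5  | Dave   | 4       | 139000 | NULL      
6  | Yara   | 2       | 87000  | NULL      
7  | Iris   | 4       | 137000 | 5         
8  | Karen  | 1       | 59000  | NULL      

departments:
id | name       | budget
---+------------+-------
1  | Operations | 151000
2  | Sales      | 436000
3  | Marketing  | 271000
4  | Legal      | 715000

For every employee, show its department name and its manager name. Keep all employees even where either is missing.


Two LEFT JOINs from the same base table employees: one to departments via dept_id, one to employees itself via manager_id. Both are LEFT so every employee is preserved.
Match against departments:
  - employee 1 (Ivan): dept_id=4 -> matches Legal
  - employee 2 (Chris): dept_id=NULL, no match -> kept with NULL
  - employee 3 (Victor): dept_id=1 -> matches Operations
  - employee 4 (Helen): dept_id=NULL, no match -> kept with NULL
  - employee 5 (Dave): dept_id=4 -> matches Legal
  - employee 6 (Yara): dept_id=2 -> matches Sales
  - employee 7 (Iris): dept_id=4 -> matches Legal
  - employee 8 (Karen): dept_id=1 -> matches Operations
Match against employees (self):
  - employee 1 (Ivan): manager_id=NULL -> NULL
  - employee 2 (Chris): manager_id=1 -> Ivan
  - employee 3 (Victor): manager_id=1 -> Ivan
  - employee 4 (Helen): manager_id=2 -> Chris
  - employee 5 (Dave): manager_id=NULL -> NULL
  - employee 6 (Yara): manager_id=NULL -> NULL
  - employee 7 (Iris): manager_id=5 -> Dave
  - employee 8 (Karen): manager_id=NULL -> NULL

SQL:
SELECT a.name, b.name AS department, c.name AS manager
FROM employees a
LEFT JOIN departments b ON a.dept_id = b.id
LEFT JOIN employees c ON a.manager_id = c.id

Result:
name   | department | manager
-------+------------+--------
Ivan   | Legal      | NULL   
Chris  | NULL       | Ivan   
Victor | Operations | Ivan   
Helen  | NULL       | Chris  
Dave   | Legal      | NULL   
Yara   | Sales      | NULL   
Iris   | Legal      | Dave   
Karen  | Operations | NULL   


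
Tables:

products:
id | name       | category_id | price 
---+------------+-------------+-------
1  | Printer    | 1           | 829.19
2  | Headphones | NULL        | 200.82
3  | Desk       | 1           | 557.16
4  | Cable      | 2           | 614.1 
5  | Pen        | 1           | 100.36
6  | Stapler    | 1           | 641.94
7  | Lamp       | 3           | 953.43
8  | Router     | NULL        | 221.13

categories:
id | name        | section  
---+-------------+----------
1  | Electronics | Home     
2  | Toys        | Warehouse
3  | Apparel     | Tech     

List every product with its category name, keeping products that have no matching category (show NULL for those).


LEFT JOIN keeps every row from products (the left table); where category_id has no match in categories, the category columns become NULL. Walk through each product:
  - product 1 (Printer): category_id=1 -> matches Electronics
  - product 2 (Headphones): category_id=NULL, no match -> kept with NULL
  - product 3 (Desk): category_id=1 -> matches Electronics
  - product 4 (Cable): category_id=2 -> matches Toys
  - product 5 (Pen): category_id=1 -> matches Electronics
  - product 6 (Stapler): category_id=1 -> matches Electronics
  - product 7 (Lamp): category_id=3 -> matches Apparel
  - product 8 (Router): category_id=NULL, no match -> kept with NULL
All 8 rows appear; 2 have NULL category.

SQL:
SELECT a.name, b.name AS category
FROM products a
LEFT JOIN categories b ON a.category_id = b.id

Result:
name       | category   
-----------+------------
Printer    | Electronics
Headphones | NULL       
Desk       | Electronics
Cable      | Toys       
Pen        | Electronics
Stapler    | Electronics
Lamp       | Apparel    
Router     | NULL       


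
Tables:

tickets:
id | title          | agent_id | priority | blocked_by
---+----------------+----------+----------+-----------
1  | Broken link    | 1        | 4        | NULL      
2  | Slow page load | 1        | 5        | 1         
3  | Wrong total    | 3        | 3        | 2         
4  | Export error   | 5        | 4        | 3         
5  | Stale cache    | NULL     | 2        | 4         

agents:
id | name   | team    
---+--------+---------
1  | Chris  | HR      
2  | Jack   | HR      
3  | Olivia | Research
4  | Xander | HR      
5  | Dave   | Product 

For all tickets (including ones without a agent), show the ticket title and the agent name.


LEFT JOIN keeps every row from tickets (the left table); where agent_id has no match in agents, the agent columns become NULL. Walk through each ticket:
  - ticket 1 (Broken link): agent_id=1 -> matches Chris
  - ticket 2 (Slow page load): agent_id=1 -> matches Chris
  - ticket 3 (Wrong total): agent_id=3 -> matches Olivia
  - ticket 4 (Export error): agent_id=5 -> matches Dave
  - ticket 5 (Stale cache): agent_id=NULL, no match -> kept with NULL
All 5 rows appear; 1 has NULL agent.

SQL:
SELECT a.title, b.name AS agent
FROM tickets a
LEFT JOIN agents b ON a.agent_id = b.id

Result:
title          | agent 
---------------+-------
Broken link    | Chris 
Slow page load | Chris 
Wrong total    | Olivia
Export error   | Dave  
Stale cache    | NULL  


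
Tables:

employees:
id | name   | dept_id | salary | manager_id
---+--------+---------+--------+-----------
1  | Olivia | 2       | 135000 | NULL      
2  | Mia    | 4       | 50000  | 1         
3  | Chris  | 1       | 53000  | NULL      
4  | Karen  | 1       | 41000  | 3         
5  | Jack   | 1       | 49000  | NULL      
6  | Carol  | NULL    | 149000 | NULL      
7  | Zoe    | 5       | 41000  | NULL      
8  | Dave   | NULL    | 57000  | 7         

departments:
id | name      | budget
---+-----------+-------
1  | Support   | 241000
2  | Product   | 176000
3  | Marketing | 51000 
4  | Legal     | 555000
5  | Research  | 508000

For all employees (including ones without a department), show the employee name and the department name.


LEFT JOIN keeps every row from employees (the left table); where dept_id has no match in departments, the department columns become NULL. Walk through each employee:
  - employee 1 (Olivia): dept_id=2 -> matches Product
  - employee 2 (Mia): dept_id=4 -> matches Legal
  - employee 3 (Chris): dept_id=1 -> matches Support
  - employee 4 (Karen): dept_id=1 -> matches Support
  - employee 5 (Jack): dept_id=1 -> matches Support
  - employee 6 (Carol): dept_id=NULL, no match -> kept with NULL
  - employee 7 (Zoe): dept_id=5 -> matches Research
  - employee 8 (Dave): dept_id=NULL, no match -> kept with NULL
All 8 rows appear; 2 have NULL department.

SQL:
SELECT a.name, b.name AS department
FROM employees a
LEFT JOIN departments b ON a.dept_id = b.id

Result:
name   | department
-------+-----------
Olivia | Product   
Mia    | Legal     
Chris  | Support   
Karen  | Support   
Jack   | Support   
Carol  | NULL      
Zoe    | Research  
Dave   | NULL      


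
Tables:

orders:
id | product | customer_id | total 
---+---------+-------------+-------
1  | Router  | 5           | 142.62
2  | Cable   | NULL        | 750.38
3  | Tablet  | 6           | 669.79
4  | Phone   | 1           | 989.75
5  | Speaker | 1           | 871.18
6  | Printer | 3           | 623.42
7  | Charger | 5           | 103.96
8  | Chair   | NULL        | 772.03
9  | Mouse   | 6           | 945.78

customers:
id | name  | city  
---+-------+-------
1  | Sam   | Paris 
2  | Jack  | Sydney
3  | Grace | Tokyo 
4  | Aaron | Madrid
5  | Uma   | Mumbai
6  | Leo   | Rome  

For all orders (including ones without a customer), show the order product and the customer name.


LEFT JOIN keeps every row from orders (the left table); where customer_id has no match in customers, the customer columns become NULL. Walk through each order:
  - order 1 (Router): customer_id=5 -> matches Uma
  - order 2 (Cable): customer_id=NULL, no match -> kept with NULL
  - order 3 (Tablet): customer_id=6 -> matches Leo
  - order 4 (Phone): customer_id=1 -> matches Sam
  - order 5 (Speaker): customer_id=1 -> matches Sam
  - order 6 (Printer): customer_id=3 -> matches Grace
  - order 7 (Charger): customer_id=5 -> matches Uma
  - order 8 (Chair): customer_id=NULL, no match -> kept with NULL
  - order 9 (Mouse): customer_id=6 -> matches Leo
All 9 rows appear; 2 have NULL customer.

SQL:
SELECT a.product, b.name AS customer
FROM orders a
LEFT JOIN customers b ON a.customer_id = b.id

Result:
product | customer
--------+---------
Router  | Uma     
Cable   | NULL    
Tablet  | Leo     
Phone   | Sam     
Speaker | Sam     
Printer | Grace   
Charger | Uma     
Chair   | NULL    
Mouse   | Leo     


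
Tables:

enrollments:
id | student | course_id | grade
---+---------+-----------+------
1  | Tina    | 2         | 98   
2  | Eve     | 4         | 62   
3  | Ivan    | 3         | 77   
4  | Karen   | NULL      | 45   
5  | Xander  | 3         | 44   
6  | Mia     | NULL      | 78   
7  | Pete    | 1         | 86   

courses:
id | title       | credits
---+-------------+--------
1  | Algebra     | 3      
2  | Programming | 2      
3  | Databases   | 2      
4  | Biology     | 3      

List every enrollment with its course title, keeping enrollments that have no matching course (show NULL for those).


LEFT JOIN keeps every row from enrollments (the left table); where course_id has no match in courses, the course columns become NULL. Walk through each enrollment:
  - enrollment 1 (Tina): course_id=2 -> matches Programming
  - enrollment 2 (Eve): course_id=4 -> matches Biology
  - enrollment 3 (Ivan): course_id=3 -> matches Databases
  - enrollment 4 (Karen): course_id=NULL, no match -> kept with NULL
  - enrollment 5 (Xander): course_id=3 -> matches Databases
  - enrollment 6 (Mia): course_id=NULL, no match -> kept with NULL
  - enrollment 7 (Pete): course_id=1 -> matches Algebra
All 7 rows appear; 2 have NULL course.

SQL:
SELECT a.student, b.title AS course
FROM enrollments a
LEFT JOIN courses b ON a.course_id = b.id

Result:
student | course     
--------+------------
Tina    | Programming
Eve     | Biology    
Ivan    | Databases  
Karen   | NULL       
Xander  | Databases  
Mia     | NULL       
Pete    | Algebra    


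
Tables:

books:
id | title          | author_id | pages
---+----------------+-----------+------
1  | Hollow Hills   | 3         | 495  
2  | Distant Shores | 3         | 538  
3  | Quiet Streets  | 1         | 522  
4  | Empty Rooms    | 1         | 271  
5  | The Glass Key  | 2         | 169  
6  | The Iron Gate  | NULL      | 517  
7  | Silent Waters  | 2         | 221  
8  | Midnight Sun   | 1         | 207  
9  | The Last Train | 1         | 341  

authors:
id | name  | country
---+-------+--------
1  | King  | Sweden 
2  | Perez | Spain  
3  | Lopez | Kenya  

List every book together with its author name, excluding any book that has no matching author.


INNER JOIN keeps only books rows whose author_id matches an id in authors. Walk through each book:
  - book 1 (Hollow Hills): author_id=3 -> matches Lopez
  - book 2 (Distant Shores): author_id=3 -> matches Lopez
  - book 3 (Quiet Streets): author_id=1 -> matches King
  - book 4 (Empty Rooms): author_id=1 -> matches King
  - book 5 (The Glass Key): author_id=2 -> matches Perez
  - book 6 (The Iron Gate): author_id=NULL, no match -> dropped
  - book 7 (Silent Waters): author_id=2 -> matches Perez
  - book 8 (Midnight Sun): author_id=1 -> matches King
  - book 9 (The Last Train): author_id=1 -> matches King
So 1 of 9 rows is dropped.

SQL:
SELECT a.title, b.name AS author
FROM books a
INNER JOIN authors b ON a.author_id = b.id

Result:
title          | author
---------------+-------
Hollow Hills   | Lopez 
Distant Shores | Lopez 
Quiet Streets  | King  
Empty Rooms    | King  
The Glass Key  | Perez 
Silent Waters  | Perez 
Midnight Sun   | King  
The Last Train | King  


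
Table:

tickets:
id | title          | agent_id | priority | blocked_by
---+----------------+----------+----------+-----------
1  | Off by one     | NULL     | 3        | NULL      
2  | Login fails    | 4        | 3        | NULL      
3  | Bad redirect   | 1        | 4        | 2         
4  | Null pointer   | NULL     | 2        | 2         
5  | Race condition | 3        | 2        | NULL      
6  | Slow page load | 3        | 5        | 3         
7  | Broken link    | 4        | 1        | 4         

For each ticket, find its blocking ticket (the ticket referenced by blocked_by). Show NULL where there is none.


This is a self-join: tickets is joined to a second copy of itself, matching each row's blocked_by to another row's id. Use LEFT JOIN so rows with blocked_by=NULL are kept.
  - ticket 1 (Off by one): blocked_by=NULL -> NULL
  - ticket 2 (Login fails): blocked_by=NULL -> NULL
  - ticket 3 (Bad redirect): blocked_by=2 -> Login fails
  - ticket 4 (Null pointer): blocked_by=2 -> Login fails
  - ticket 5 (Race condition): blocked_by=NULL -> NULL
  - ticket 6 (Slow page load): blocked_by=3 -> Bad redirect
  - ticket 7 (Broken link): blocked_by=4 -> Null pointer

SQL:
SELECT a.title AS item, b.title AS blocked_by
FROM tickets a
LEFT JOIN tickets b ON a.blocked_by = b.id

Result:
item           | blocked_by  
---------------+-------------
Off by one     | NULL        
Login fails    | NULL        
Bad redirect   | Login fails 
Null pointer   | Login fails 
Race condition | NULL        
Slow page load | Bad redirect
Broken link    | Null pointer


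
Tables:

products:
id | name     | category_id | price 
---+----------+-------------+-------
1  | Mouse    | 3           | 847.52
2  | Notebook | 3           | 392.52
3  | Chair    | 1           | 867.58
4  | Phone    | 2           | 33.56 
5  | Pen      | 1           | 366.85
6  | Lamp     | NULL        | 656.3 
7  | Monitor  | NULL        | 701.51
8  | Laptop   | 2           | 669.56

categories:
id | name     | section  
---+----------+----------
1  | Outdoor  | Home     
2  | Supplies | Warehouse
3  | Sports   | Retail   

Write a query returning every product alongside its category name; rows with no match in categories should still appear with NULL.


LEFT JOIN keeps every row from products (the left table); where category_id has no match in categories, the category columns become NULL. Walk through each product:
  - product 1 (Mouse): category_id=3 -> matches Sports
  - product 2 (Notebook): category_id=3 -> matches Sports
  - product 3 (Chair): category_id=1 -> matches Outdoor
  - product 4 (Phone): category_id=2 -> matches Supplies
  - product 5 (Pen): category_id=1 -> matches Outdoor
  - product 6 (Lamp): category_id=NULL, no match -> kept with NULL
  - product 7 (Monitor): category_id=NULL, no match -> kept with NULL
  - product 8 (Laptop): category_id=2 -> matches Supplies
All 8 rows appear; 2 have NULL category.

SQL:
SELECT a.name, b.name AS category
FROM products a
LEFT JOIN categories b ON a.category_id = b.id

Result:
name     | category
---------+---------
Mouse    | Sports  
Notebook | Sports  
Chair    | Outdoor 
Phone    | Supplies
Pen      | Outdoor 
Lamp     | NULL    
Monitor  | NULL    
Laptop   | Supplies


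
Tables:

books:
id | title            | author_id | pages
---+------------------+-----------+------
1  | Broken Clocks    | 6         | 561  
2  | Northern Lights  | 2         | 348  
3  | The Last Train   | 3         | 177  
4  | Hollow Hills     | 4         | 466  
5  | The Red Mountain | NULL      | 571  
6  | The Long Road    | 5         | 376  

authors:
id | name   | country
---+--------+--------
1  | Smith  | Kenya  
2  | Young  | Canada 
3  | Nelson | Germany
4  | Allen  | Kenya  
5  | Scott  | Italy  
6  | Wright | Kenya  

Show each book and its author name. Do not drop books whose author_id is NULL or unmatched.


LEFT JOIN keeps every row from books (the left table); where author_id has no match in authors, the author columns become NULL. Walk through each book:
  - book 1 (Broken Clocks): author_id=6 -> matches Wright
  - book 2 (Northern Lights): author_id=2 -> matches Young
  - book 3 (The Last Train): author_id=3 -> matches Nelson
  - book 4 (Hollow Hills): author_id=4 -> matches Allen
  - book 5 (The Red Mountain): author_id=NULL, no match -> kept with NULL
  - book 6 (The Long Road): author_id=5 -> matches Scott
All 6 rows appear; 1 has NULL author.

SQL:
SELECT a.title, b.name AS author
FROM books a
LEFT JOIN authors b ON a.author_id = b.id

Result:
title            | author
-----------------+-------
Broken Clocks    | Wright
Northern Lights  | Young 
The Last Train   | Nelson
Hollow Hills     | Allen 
The Red Mountain | NULL  
The Long Road    | Scott 


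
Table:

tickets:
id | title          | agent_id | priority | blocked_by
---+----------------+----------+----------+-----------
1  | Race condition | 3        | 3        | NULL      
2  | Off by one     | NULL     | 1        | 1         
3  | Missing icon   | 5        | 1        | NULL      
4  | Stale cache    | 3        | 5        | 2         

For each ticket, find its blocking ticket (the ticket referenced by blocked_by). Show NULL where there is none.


This is a self-join: tickets is joined to a second copy of itself, matching each row's blocked_by to another row's id. Use LEFT JOIN so rows with blocked_by=NULL are kept.
  - ticket 1 (Race condition): blocked_by=NULL -> NULL
  - ticket 2 (Off by one): blocked_by=1 -> Race condition
  - ticket 3 (Missing icon): blocked_by=NULL -> NULL
  - ticket 4 (Stale cache): blocked_by=2 -> Off by one

SQL:
SELECT a.title AS item, b.title AS blocked_by
FROM tickets a
LEFT JOIN tickets b ON a.blocked_by = b.id

Result:
item           | blocked_by    
---------------+---------------
Race condition | NULL          
Off by one     | Race condition
Missing icon   | NULL          
Stale cache    | Off by one    


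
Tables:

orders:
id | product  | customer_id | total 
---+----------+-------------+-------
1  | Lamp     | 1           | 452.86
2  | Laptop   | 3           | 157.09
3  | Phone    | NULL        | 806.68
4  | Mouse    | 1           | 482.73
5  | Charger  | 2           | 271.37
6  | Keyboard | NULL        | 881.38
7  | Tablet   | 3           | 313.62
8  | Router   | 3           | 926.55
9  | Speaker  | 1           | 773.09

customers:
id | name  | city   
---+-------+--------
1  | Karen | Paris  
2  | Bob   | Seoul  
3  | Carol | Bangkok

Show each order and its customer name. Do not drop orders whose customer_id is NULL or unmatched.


LEFT JOIN keeps every row from orders (the left table); where customer_id has no match in customers, the customer columns become NULL. Walk through each order:
  - order 1 (Lamp): customer_id=1 -> matches Karen
  - order 2 (Laptop): customer_id=3 -> matches Carol
  - order 3 (Phone): customer_id=NULL, no match -> kept with NULL
  - order 4 (Mouse): customer_id=1 -> matches Karen
  - order 5 (Charger): customer_id=2 -> matches Bob
  - order 6 (Keyboard): customer_id=NULL, no match -> kept with NULL
  - order 7 (Tablet): customer_id=3 -> matches Carol
  - order 8 (Router): customer_id=3 -> matches Carol
  - order 9 (Speaker): customer_id=1 -> matches Karen
All 9 rows appear; 2 have NULL customer.

SQL:
SELECT a.product, b.name AS customer
FROM orders a
LEFT JOIN customers b ON a.customer_id = b.id

Result:
product  | customer
---------+---------
Lamp     | Karen   
Laptop   | Carol   
Phone    | NULL    
Mouse    | Karen   
Charger  | Bob     
Keyboard | NULL    
Tablet   | Carol   
Router   | Carol   
Speaker  | Karen   


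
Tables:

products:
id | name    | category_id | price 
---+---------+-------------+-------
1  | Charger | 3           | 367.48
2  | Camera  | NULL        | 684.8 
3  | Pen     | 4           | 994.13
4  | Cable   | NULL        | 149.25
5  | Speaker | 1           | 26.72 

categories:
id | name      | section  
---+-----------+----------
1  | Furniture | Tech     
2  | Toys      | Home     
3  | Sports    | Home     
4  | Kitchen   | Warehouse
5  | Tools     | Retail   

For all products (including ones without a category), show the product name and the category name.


LEFT JOIN keeps every row from products (the left table); where category_id has no match in categories, the category columns become NULL. Walk through each product:
  - product 1 (Charger): category_id=3 -> matches Sports
  - product 2 (Camera): category_id=NULL, no match -> kept with NULL
  - product 3 (Pen): category_id=4 -> matches Kitchen
  - product 4 (Cable): category_id=NULL, no match -> kept with NULL
  - product 5 (Speaker): category_id=1 -> matches Furniture
All 5 rows appear; 2 have NULL category.

SQL:
SELECT a.name, b.name AS category
FROM products a
LEFT JOIN categories b ON a.category_id = b.id

Result:
name    | category 
--------+----------
Charger | Sports   
Camera  | NULL     
Pen     | Kitchen  
Cable   | NULL     
Speaker | Furniture


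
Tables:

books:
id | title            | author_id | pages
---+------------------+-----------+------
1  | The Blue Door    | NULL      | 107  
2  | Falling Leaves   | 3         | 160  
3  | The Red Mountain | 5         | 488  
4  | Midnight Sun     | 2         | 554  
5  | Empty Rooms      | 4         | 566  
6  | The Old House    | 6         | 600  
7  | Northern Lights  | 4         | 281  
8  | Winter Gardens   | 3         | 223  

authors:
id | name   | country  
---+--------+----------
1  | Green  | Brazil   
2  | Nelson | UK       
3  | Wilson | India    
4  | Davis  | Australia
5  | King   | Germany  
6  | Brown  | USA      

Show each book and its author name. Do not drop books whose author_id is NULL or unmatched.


LEFT JOIN keeps every row from books (the left table); where author_id has no match in authors, the author columns become NULL. Walk through each book:
  - book 1 (The Blue Door): author_id=NULL, no match -> kept with NULL
  - book 2 (Falling Leaves): author_id=3 -> matches Wilson
  - book 3 (The Red Mountain): author_id=5 -> matches King
  - book 4 (Midnight Sun): author_id=2 -> matches Nelson
  - book 5 (Empty Rooms): author_id=4 -> matches Davis
  - book 6 (The Old House): author_id=6 -> matches Brown
  - book 7 (Northern Lights): author_id=4 -> matches Davis
  - book 8 (Winter Gardens): author_id=3 -> matches Wilson
All 8 rows appear; 1 has NULL author.

SQL:
SELECT a.title, b.name AS author
FROM books a
LEFT JOIN authors b ON a.author_id = b.id

Result:
title            | author
-----------------+-------
The Blue Door    | NULL  
Falling Leaves   | Wilson
The Red Mountain | King  
Midnight Sun     | Nelson
Empty Rooms      | Davis 
The Old House    | Brown 
Northern Lights  | Davis 
Winter Gardens   | Wilson


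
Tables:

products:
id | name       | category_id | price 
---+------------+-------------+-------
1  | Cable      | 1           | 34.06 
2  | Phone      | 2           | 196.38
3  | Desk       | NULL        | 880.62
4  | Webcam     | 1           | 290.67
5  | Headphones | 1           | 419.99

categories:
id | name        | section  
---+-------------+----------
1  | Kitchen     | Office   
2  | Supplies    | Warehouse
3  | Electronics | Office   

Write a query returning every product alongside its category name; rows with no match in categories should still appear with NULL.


LEFT JOIN keeps every row from products (the left table); where category_id has no match in categories, the category columns become NULL. Walk through each product:
  - product 1 (Cable): category_id=1 -> matches Kitchen
  - product 2 (Phone): category_id=2 -> matches Supplies
  - product 3 (Desk): category_id=NULL, no match -> kept with NULL
  - product 4 (Webcam): category_id=1 -> matches Kitchen
  - product 5 (Headphones): category_id=1 -> matches Kitchen
All 5 rows appear; 1 has NULL category.

SQL:
SELECT a.name, b.name AS category
FROM products a
LEFT JOIN categories b ON a.category_id = b.id

Result:
name       | category
-----------+---------
Cable      | Kitchen 
Phone      | Supplies
Desk       | NULL    
Webcam     | Kitchen 
Headphones | Kitchen 


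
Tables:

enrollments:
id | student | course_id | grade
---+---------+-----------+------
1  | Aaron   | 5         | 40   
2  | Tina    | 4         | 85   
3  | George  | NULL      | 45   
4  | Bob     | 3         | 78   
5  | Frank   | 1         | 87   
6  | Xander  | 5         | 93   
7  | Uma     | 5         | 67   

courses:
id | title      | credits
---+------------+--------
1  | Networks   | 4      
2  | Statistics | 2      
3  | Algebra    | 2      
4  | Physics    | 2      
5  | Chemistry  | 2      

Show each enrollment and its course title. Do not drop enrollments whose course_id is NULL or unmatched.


LEFT JOIN keeps every row from enrollments (the left table); where course_id has no match in courses, the course columns become NULL. Walk through each enrollment:
  - enrollment 1 (Aaron): course_id=5 -> matches Chemistry
  - enrollment 2 (Tina): course_id=4 -> matches Physics
  - enrollment 3 (George): course_id=NULL, no match -> kept with NULL
  - enrollment 4 (Bob): course_id=3 -> matches Algebra
  - enrollment 5 (Frank): course_id=1 -> matches Networks
  - enrollment 6 (Xander): course_id=5 -> matches Chemistry
  - enrollment 7 (Uma): course_id=5 -> matches Chemistry
All 7 rows appear; 1 has NULL course.

SQL:
SELECT a.student, b.title AS course
FROM enrollments a
LEFT JOIN courses b ON a.course_id = b.id

Result:
student | course   
--------+----------
Aaron   | Chemistry
Tina    | Physics  
George  | NULL     
Bob     | Algebra  
Frank   | Networks 
Xander  | Chemistry
Uma     | Chemistry


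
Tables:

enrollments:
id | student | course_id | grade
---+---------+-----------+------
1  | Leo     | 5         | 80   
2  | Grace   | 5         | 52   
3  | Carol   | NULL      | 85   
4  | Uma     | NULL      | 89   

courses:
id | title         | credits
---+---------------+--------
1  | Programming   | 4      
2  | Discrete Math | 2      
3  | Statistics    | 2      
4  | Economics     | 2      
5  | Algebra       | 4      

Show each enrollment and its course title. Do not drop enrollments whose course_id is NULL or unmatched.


LEFT JOIN keeps every row from enrollments (the left table); where course_id has no match in courses, the course columns become NULL. Walk through each enrollment:
  - enrollment 1 (Leo): course_id=5 -> matches Algebra
  - enrollment 2 (Grace): course_id=5 -> matches Algebra
  - enrollment 3 (Carol): course_id=NULL, no match -> kept with NULL
  - enrollment 4 (Uma): course_id=NULL, no match -> kept with NULL
All 4 rows appear; 2 have NULL course.

SQL:
SELECT a.student, b.title AS course
FROM enrollments a
LEFT JOIN courses b ON a.course_id = b.id

Result:
student | course 
--------+--------
Leo     | Algebra
Grace   | Algebra
Carol   | NULL   
Uma     | NULL   


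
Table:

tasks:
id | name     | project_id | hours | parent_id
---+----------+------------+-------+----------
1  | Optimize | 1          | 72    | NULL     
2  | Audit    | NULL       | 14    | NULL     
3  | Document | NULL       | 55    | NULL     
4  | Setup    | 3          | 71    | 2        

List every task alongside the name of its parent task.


This is a self-join: tasks is joined to a second copy of itself, matching each row's parent_id to another row's id. Use LEFT JOIN so rows with parent_id=NULL are kept.
  - task 1 (Optimize): parent_id=NULL -> NULL
  - task 2 (Audit): parent_id=NULL -> NULL
  - task 3 (Document): parent_id=NULL -> NULL
  - task 4 (Setup): parent_id=2 -> Audit

SQL:
SELECT a.name AS item, b.name AS parent
FROM tasks a
LEFT JOIN tasks b ON a.parent_id = b.id

Result:
item     | parent
---------+-------
Optimize | NULL  
Audit    | NULL  
Document | NULL  
Setup    | Audit 


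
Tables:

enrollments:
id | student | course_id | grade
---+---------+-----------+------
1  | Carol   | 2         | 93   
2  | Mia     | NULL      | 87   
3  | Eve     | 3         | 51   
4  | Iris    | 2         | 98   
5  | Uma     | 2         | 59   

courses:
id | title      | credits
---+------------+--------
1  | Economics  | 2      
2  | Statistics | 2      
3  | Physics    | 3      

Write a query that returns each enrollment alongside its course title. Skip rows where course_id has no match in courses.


INNER JOIN keeps only enrollments rows whose course_id matches an id in courses. Walk through each enrollment:
  - enrollment 1 (Carol): course_id=2 -> matches Statistics
  - enrollment 2 (Mia): course_id=NULL, no match -> dropped
  - enrollment 3 (Eve): course_id=3 -> matches Physics
  - enrollment 4 (Iris): course_id=2 -> matches Statistics
  - enrollment 5 (Uma): course_id=2 -> matches Statistics
So 1 of 5 rows is dropped.

SQL:
SELECT a.student, b.title AS course
FROM enrollments a
INNER JOIN courses b ON a.course_id = b.id

Result:
student | course    
--------+-----------
Carol   | Statistics
Eve     | Physics   
Iris    | Statistics
Uma     | Statistics


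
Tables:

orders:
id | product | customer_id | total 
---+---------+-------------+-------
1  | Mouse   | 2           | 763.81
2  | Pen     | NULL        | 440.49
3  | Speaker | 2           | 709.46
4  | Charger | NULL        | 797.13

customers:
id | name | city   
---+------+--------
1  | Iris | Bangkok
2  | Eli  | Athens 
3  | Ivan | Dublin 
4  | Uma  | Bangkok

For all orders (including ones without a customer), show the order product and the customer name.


LEFT JOIN keeps every row from orders (the left table); where customer_id has no match in customers, the customer columns become NULL. Walk through each order:
  - order 1 (Mouse): customer_id=2 -> matches Eli
  - order 2 (Pen): customer_id=NULL, no match -> kept with NULL
  - order 3 (Speaker): customer_id=2 -> matches Eli
  - order 4 (Charger): customer_id=NULL, no match -> kept with NULL
All 4 rows appear; 2 have NULL customer.

SQL:
SELECT a.product, b.name AS customer
FROM orders a
LEFT JOIN customers b ON a.customer_id = b.id

Result:
product | customer
--------+---------
Mouse   | Eli     
Pen     | NULL    
Speaker | Eli     
Charger | NULL    


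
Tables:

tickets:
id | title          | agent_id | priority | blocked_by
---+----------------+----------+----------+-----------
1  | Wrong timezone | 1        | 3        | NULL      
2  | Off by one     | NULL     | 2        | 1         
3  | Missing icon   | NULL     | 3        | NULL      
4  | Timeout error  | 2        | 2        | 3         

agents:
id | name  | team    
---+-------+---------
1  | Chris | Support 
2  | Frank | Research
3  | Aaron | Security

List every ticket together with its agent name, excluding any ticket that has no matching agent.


INNER JOIN keeps only tickets rows whose agent_id matches an id in agents. Walk through each ticket:
  - ticket 1 (Wrong timezone): agent_id=1 -> matches Chris
  - ticket 2 (Off by one): agent_id=NULL, no match -> dropped
  - ticket 3 (Missing icon): agent_id=NULL, no match -> dropped
  - ticket 4 (Timeout error): agent_id=2 -> matches Frank
So 2 of 4 rows are dropped.

SQL:
SELECT a.title, b.name AS agent
FROM tickets a
INNER JOIN agents b ON a.agent_id = b.id

Result:
title          | agent
---------------+------
Wrong timezone | Chris
Timeout error  | Frank


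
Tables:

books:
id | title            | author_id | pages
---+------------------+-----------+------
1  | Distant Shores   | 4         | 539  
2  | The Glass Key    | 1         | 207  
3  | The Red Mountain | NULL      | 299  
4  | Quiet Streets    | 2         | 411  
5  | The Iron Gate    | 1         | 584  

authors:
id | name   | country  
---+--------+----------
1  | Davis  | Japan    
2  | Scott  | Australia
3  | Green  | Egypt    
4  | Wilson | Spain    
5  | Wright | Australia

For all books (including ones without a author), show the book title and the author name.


LEFT JOIN keeps every row from books (the left table); where author_id has no match in authors, the author columns become NULL. Walk through each book:
  - book 1 (Distant Shores): author_id=4 -> matches Wilson
  - book 2 (The Glass Key): author_id=1 -> matches Davis
  - book 3 (The Red Mountain): author_id=NULL, no match -> kept with NULL
  - book 4 (Quiet Streets): author_id=2 -> matches Scott
  - book 5 (The Iron Gate): author_id=1 -> matches Davis
All 5 rows appear; 1 has NULL author.

SQL:
SELECT a.title, b.name AS author
FROM books a
LEFT JOIN authors b ON a.author_id = b.id

Result:
title            | author
-----------------+-------
Distant Shores   | Wilson
The Glass Key    | Davis 
The Red Mountain | NULL  
Quiet Streets    | Scott 
The Iron Gate    | Davis 


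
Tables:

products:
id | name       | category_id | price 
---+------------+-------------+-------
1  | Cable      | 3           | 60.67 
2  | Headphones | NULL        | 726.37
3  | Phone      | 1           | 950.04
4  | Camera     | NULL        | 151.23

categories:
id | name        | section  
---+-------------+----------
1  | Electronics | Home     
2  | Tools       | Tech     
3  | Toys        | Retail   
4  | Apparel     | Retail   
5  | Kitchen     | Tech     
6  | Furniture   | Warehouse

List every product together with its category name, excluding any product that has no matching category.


INNER JOIN keeps only products rows whose category_id matches an id in categories. Walk through each product:
  - product 1 (Cable): category_id=3 -> matches Toys
  - product 2 (Headphones): category_id=NULL, no match -> dropped
  - product 3 (Phone): category_id=1 -> matches Electronics
  - product 4 (Camera): category_id=NULL, no match -> dropped
So 2 of 4 rows are dropped.

SQL:
SELECT a.name, b.name AS category
FROM products a
INNER JOIN categories b ON a.category_id = b.id

Result:
name  | category   
------+------------
Cable | Toys       
Phone | Electronics


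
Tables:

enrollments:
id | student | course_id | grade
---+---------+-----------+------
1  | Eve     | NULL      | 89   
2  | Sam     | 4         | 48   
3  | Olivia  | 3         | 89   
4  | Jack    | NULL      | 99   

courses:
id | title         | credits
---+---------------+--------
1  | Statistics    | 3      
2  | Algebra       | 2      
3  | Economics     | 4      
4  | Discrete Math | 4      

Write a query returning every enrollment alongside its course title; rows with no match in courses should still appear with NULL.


LEFT JOIN keeps every row from enrollments (the left table); where course_id has no match in courses, the course columns become NULL. Walk through each enrollment:
  - enrollment 1 (Eve): course_id=NULL, no match -> kept with NULL
  - enrollment 2 (Sam): course_id=4 -> matches Discrete Math
  - enrollment 3 (Olivia): course_id=3 -> matches Economics
  - enrollment 4 (Jack): course_id=NULL, no match -> kept with NULL
All 4 rows appear; 2 have NULL course.

SQL:
SELECT a.student, b.title AS course
FROM enrollments a
LEFT JOIN courses b ON a.course_id = b.id

Result:
student | course       
--------+--------------
Eve     | NULL         
Sam     | Discrete Math
Olivia  | Economics    
Jack    | NULL         


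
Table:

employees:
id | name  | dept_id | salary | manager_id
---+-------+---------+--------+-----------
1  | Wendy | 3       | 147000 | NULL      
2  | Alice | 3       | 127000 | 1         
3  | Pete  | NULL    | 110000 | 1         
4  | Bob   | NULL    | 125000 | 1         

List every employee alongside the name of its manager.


This is a self-join: employees is joined to a second copy of itself, matching each row's manager_id to another row's id. Use LEFT JOIN so rows with manager_id=NULL are kept.
  - employee 1 (Wendy): manager_id=NULL -> NULL
  - employee 2 (Alice): manager_id=1 -> Wendy
  - employee 3 (Pete): manager_id=1 -> Wendy
  - employee 4 (Bob): manager_id=1 -> Wendy

SQL:
SELECT a.name AS item, b.name AS manager
FROM employees a
LEFT JOIN employees b ON a.manager_id = b.id

Result:
item  | manager
------+--------
Wendy | NULL   
Alice | Wendy  
Pete  | Wendy  
Bob   | Wendy  


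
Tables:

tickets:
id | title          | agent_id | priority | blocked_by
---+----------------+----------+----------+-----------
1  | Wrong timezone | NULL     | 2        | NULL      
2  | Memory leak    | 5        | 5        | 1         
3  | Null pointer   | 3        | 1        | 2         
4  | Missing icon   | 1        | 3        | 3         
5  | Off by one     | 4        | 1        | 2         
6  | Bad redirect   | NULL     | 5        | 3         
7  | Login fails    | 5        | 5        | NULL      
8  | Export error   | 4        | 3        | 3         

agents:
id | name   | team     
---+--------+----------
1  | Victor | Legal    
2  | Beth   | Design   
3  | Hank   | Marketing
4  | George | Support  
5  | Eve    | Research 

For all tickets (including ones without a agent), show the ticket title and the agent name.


LEFT JOIN keeps every row from tickets (the left table); where agent_id has no match in agents, the agent columns become NULL. Walk through each ticket:
  - ticket 1 (Wrong timezone): agent_id=NULL, no match -> kept with NULL
  - ticket 2 (Memory leak): agent_id=5 -> matches Eve
  - ticket 3 (Null pointer): agent_id=3 -> matches Hank
  - ticket 4 (Missing icon): agent_id=1 -> matches Victor
  - ticket 5 (Off by one): agent_id=4 -> matches George
  - ticket 6 (Bad redirect): agent_id=NULL, no match -> kept with NULL
  - ticket 7 (Login fails): agent_id=5 -> matches Eve
  - ticket 8 (Export error): agent_id=4 -> matches George
All 8 rows appear; 2 have NULL agent.

SQL:
SELECT a.title, b.name AS agent
FROM tickets a
LEFT JOIN agents b ON a.agent_id = b.id

Result:
title          | agent 
---------------+-------
Wrong timezone | NULL  
Memory leak    | Eve   
Null pointer   | Hank  
Missing icon   | Victor
Off by one     | George
Bad redirect   | NULL  
Login fails    | Eve   
Export error   | George
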